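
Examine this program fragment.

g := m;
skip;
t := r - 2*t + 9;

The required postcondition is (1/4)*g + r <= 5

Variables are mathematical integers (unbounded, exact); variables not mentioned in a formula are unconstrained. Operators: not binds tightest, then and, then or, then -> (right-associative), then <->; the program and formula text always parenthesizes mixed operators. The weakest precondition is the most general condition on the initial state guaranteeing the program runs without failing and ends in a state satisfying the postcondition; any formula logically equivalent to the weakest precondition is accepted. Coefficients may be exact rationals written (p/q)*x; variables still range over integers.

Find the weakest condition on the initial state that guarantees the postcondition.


Working backward. After the program, (1/4)*g + r <= 5 must hold.
Before t := r - 2*t + 9: (1/4)*g + r <= 5
Before skip: (1/4)*g + r <= 5
Before g := m: (1/4)*m + r <= 5
Answer: WP = (1/4)*m + r <= 5


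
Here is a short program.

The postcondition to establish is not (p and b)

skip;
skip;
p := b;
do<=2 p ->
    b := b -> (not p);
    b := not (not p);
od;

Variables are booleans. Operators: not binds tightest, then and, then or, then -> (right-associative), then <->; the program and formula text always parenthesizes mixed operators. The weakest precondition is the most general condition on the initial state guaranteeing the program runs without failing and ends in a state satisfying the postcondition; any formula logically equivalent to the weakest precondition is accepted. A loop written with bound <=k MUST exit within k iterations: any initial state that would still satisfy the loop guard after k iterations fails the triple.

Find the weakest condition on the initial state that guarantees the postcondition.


Working backward. After the program, not (p and b) must hold.
Before the loop (bound <=2), unroll the exhaustion recursion (WP_0 = exit-now case; WP_j = one more guarded iteration, up to j = 2):
  WP_0: (not p) and (not (p and b))
  WP_1: (p -> (not p)) and ((not p) -> (not (p and b)))
  WP_2: (p -> (p -> (not p))) and ((not p) -> (not (p and b)))
So before the loop: (p -> (p -> (not p))) and ((not p) -> (not (p and b)))
Before p := b: b -> (b -> (not b))
Before skip: b -> (b -> (not b))
Before skip: b -> (b -> (not b))
Answer: WP = b -> (b -> (not b))


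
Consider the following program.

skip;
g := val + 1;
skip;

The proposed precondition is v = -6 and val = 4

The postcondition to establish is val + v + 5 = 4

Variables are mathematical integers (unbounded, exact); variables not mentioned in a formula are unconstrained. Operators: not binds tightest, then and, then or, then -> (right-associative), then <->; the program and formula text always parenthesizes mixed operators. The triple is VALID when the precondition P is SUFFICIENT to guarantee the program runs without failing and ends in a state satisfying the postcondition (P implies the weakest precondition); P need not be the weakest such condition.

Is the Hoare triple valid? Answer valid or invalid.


Working backward. After the program, the postcondition val + v + 5 = 4 must hold; in canonical form it is v + val = -1.
Before skip: v + val = -1
Before g := val + 1: v + val = -1
Before skip: v + val = -1
The weakest precondition is v + val = -1.
Check whether v = -6 and val = 4 implies it.
Countermodel: at the initial state v = -6, val = 4, the precondition holds but the weakest precondition fails.
Answer: invalid


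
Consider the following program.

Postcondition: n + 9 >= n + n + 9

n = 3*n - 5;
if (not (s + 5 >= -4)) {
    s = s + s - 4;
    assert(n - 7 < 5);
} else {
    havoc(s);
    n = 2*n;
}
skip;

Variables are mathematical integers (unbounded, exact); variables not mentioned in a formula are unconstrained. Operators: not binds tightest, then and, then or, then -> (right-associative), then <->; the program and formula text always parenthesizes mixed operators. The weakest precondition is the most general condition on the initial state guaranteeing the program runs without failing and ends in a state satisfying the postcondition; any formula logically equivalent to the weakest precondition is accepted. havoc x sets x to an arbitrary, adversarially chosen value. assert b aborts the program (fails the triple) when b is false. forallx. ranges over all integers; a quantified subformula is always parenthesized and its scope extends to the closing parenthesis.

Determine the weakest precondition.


Working backward. After the program, the postcondition n + 9 >= n + n + 9 must hold; in canonical form it is n <= 0.
Before skip: n <= 0
Then branch requires n < 12 and n <= 0; else branch requires 2*n <= 0.
Before the if: ((not (s >= -9)) -> (n < 12 and n <= 0)) and (s >= -9 -> 2*n <= 0)
Before n := 3*n - 5: ((not (s >= -9)) -> (3*n < 17 and 3*n <= 5)) and (s >= -9 -> 6*n <= 10)
Answer: WP = ((not (s >= -9)) -> (3*n < 17 and 3*n <= 5)) and (s >= -9 -> 6*n <= 10)


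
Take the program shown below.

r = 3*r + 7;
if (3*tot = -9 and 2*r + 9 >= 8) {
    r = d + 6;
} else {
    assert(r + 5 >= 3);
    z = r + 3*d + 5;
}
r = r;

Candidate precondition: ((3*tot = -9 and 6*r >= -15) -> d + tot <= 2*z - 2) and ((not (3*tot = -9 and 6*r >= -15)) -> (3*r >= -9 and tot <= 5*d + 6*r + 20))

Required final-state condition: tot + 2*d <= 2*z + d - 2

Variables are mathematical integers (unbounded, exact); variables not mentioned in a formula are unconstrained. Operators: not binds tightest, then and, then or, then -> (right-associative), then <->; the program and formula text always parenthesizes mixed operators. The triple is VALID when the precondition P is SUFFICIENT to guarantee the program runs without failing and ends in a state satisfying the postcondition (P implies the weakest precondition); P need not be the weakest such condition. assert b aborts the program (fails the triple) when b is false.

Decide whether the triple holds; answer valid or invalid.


Working backward. After the program, the postcondition tot + 2*d <= 2*z + d - 2 must hold; in canonical form it is d + tot <= 2*z - 2.
Before r := r: d + tot <= 2*z - 2
Then branch requires d + tot <= 2*z - 2; else branch requires r >= -2 and tot <= 5*d + 2*r + 8.
Before the if: ((3*tot = -9 and 2*r >= -1) -> d + tot <= 2*z - 2) and ((not (3*tot = -9 and 2*r >= -1)) -> (r >= -2 and tot <= 5*d + 2*r + 8))
Before r := 3*r + 7: ((3*tot = -9 and 6*r >= -15) -> d + tot <= 2*z - 2) and ((not (3*tot = -9 and 6*r >= -15)) -> (3*r >= -9 and tot <= 5*d + 6*r + 22))
The weakest precondition is ((3*tot = -9 and 6*r >= -15) -> d + tot <= 2*z - 2) and ((not (3*tot = -9 and 6*r >= -15)) -> (3*r >= -9 and tot <= 5*d + 6*r + 22)).
Check whether ((3*tot = -9 and 6*r >= -15) -> d + tot <= 2*z - 2) and ((not (3*tot = -9 and 6*r >= -15)) -> (3*r >= -9 and tot <= 5*d + 6*r + 20)) implies it.
Every state satisfying the precondition satisfies the weakest precondition: the implication holds.
Answer: valid


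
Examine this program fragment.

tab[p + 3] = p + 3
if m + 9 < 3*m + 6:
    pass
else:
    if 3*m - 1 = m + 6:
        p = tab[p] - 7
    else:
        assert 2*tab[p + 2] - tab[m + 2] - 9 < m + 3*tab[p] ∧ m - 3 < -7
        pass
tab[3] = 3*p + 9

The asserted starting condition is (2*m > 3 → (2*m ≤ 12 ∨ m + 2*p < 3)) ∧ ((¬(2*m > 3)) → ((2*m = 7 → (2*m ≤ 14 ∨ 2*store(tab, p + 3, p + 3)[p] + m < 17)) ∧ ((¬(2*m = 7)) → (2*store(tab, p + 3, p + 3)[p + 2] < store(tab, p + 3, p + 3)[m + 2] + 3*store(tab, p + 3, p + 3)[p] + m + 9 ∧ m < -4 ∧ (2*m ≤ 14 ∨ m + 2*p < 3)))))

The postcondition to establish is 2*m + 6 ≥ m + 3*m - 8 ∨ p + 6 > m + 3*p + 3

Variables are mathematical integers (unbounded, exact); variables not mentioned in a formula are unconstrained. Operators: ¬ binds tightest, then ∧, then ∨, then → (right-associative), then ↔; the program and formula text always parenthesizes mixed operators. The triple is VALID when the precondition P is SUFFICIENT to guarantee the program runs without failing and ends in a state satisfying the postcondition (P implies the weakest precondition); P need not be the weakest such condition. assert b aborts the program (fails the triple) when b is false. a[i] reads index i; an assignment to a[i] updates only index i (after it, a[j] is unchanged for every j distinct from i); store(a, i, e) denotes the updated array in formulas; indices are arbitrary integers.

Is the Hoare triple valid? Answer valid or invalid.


Working backward. After the program, the postcondition 2*m + 6 ≥ m + 3*m - 8 ∨ p + 6 > m + 3*p + 3 must hold; in canonical form it is 2*m ≤ 14 ∨ m + 2*p < 3.
Before tab[3] := 3*p + 9: 2*m ≤ 14 ∨ m + 2*p < 3
Then branch requires 2*m ≤ 14 ∨ m + 2*p < 3; else branch requires (2*m = 7 → (2*m ≤ 14 ∨ 2*tab[p] + m < 17)) ∧ ((¬(2*m = 7)) → (2*tab[p + 2] < tab[m + 2] + 3*tab[p] + m + 9 ∧ m < -4 ∧ (2*m ≤ 14 ∨ m + 2*p < 3))).
Before the if: (2*m > 3 → (2*m ≤ 14 ∨ m + 2*p < 3)) ∧ ((¬(2*m > 3)) → ((2*m = 7 → (2*m ≤ 14 ∨ 2*tab[p] + m < 17)) ∧ ((¬(2*m = 7)) → (2*tab[p + 2] < tab[m + 2] + 3*tab[p] + m + 9 ∧ m < -4 ∧ (2*m ≤ 14 ∨ m + 2*p < 3)))))
Before tab[p + 3] := p + 3: (2*m > 3 → (2*m ≤ 14 ∨ m + 2*p < 3)) ∧ ((¬(2*m > 3)) → ((2*m = 7 → (2*m ≤ 14 ∨ 2*store(tab, p + 3, p + 3)[p] + m < 17)) ∧ ((¬(2*m = 7)) → (2*store(tab, p + 3, p + 3)[p + 2] < store(tab, p + 3, p + 3)[m + 2] + 3*store(tab, p + 3, p + 3)[p] + m + 9 ∧ m < -4 ∧ (2*m ≤ 14 ∨ m + 2*p < 3)))))
The weakest precondition is (2*m > 3 → (2*m ≤ 14 ∨ m + 2*p < 3)) ∧ ((¬(2*m > 3)) → ((2*m = 7 → (2*m ≤ 14 ∨ 2*store(tab, p + 3, p + 3)[p] + m < 17)) ∧ ((¬(2*m = 7)) → (2*store(tab, p + 3, p + 3)[p + 2] < store(tab, p + 3, p + 3)[m + 2] + 3*store(tab, p + 3, p + 3)[p] + m + 9 ∧ m < -4 ∧ (2*m ≤ 14 ∨ m + 2*p < 3))))).
Check whether (2*m > 3 → (2*m ≤ 12 ∨ m + 2*p < 3)) ∧ ((¬(2*m > 3)) → ((2*m = 7 → (2*m ≤ 14 ∨ 2*store(tab, p + 3, p + 3)[p] + m < 17)) ∧ ((¬(2*m = 7)) → (2*store(tab, p + 3, p + 3)[p + 2] < store(tab, p + 3, p + 3)[m + 2] + 3*store(tab, p + 3, p + 3)[p] + m + 9 ∧ m < -4 ∧ (2*m ≤ 14 ∨ m + 2*p < 3))))) implies it.
Every state satisfying the precondition satisfies the weakest precondition: the implication holds.
Answer: valid


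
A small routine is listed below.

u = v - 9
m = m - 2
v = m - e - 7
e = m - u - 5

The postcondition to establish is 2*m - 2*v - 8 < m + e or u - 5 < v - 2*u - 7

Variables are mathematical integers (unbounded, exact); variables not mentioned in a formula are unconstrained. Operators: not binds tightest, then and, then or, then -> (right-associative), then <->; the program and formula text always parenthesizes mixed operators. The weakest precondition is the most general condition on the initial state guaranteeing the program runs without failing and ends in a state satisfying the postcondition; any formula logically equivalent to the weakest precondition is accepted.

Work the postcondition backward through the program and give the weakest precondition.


Working backward. After the program, the postcondition 2*m - 2*v - 8 < m + e or u - 5 < v - 2*u - 7 must hold; in canonical form it is m < e + 2*v + 8 or 3*u < v - 2.
Before e := m - u - 5: u < 2*v + 3 or 3*u < v - 2
Before v := m - e - 7: 2*e + u < 2*m - 11 or e + 3*u < m - 9
Before m := m - 2: 2*e + u < 2*m - 15 or e + 3*u < m - 11
Before u := v - 9: 2*e + v < 2*m - 6 or e + 3*v < m + 16
Answer: WP = 2*e + v < 2*m - 6 or e + 3*v < m + 16


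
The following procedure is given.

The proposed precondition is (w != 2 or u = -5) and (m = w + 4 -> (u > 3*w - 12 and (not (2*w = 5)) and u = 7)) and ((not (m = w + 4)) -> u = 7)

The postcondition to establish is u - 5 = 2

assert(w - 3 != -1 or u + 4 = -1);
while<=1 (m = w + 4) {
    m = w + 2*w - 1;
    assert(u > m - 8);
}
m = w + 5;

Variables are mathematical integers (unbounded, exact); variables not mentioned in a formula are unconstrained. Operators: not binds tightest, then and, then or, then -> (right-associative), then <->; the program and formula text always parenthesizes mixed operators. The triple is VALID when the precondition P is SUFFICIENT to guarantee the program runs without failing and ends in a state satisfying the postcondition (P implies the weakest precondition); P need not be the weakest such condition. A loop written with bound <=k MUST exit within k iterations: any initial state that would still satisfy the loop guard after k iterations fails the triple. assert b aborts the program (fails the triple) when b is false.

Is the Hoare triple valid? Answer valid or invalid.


Working backward. After the program, the postcondition u - 5 = 2 must hold; in canonical form it is u = 7.
Before m := w + 5: u = 7
Before the loop (bound <=1), unroll the exhaustion recursion (WP_0 = exit-now case; WP_j = one more guarded iteration, up to j = 1):
  WP_0: (not (m = w + 4)) and u = 7
  WP_1: (m = w + 4 -> (u > 3*w - 9 and (not (2*w = 5)) and u = 7)) and ((not (m = w + 4)) -> u = 7)
So before the loop: (m = w + 4 -> (u > 3*w - 9 and (not (2*w = 5)) and u = 7)) and ((not (m = w + 4)) -> u = 7)
Before assert w - 3 != -1 or u + 4 = -1: (w != 2 or u = -5) and (m = w + 4 -> (u > 3*w - 9 and (not (2*w = 5)) and u = 7)) and ((not (m = w + 4)) -> u = 7)
The weakest precondition is (w != 2 or u = -5) and (m = w + 4 -> (u > 3*w - 9 and (not (2*w = 5)) and u = 7)) and ((not (m = w + 4)) -> u = 7).
Check whether (w != 2 or u = -5) and (m = w + 4 -> (u > 3*w - 12 and (not (2*w = 5)) and u = 7)) and ((not (m = w + 4)) -> u = 7) implies it.
Countermodel: at the initial state m = 10, u = 7, w = 6, the precondition holds but the weakest precondition fails.
Answer: invalid


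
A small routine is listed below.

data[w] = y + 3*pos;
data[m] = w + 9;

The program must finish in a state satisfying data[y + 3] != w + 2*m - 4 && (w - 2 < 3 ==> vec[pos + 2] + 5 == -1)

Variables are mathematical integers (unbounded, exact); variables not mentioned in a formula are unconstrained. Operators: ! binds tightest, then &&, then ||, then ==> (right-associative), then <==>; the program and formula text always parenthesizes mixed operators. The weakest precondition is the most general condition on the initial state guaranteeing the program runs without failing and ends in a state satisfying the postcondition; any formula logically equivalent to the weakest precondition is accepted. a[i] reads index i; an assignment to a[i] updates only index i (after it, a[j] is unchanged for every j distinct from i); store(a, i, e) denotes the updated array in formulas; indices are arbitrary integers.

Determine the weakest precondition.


Working backward. After the program, the postcondition data[y + 3] != w + 2*m - 4 && (w - 2 < 3 ==> vec[pos + 2] + 5 == -1) must hold; in canonical form it is data[y + 3] != 2*m + w - 4 && (w < 5 ==> vec[pos + 2] == -6).
Before data[m] := w + 9: store(data, m, w + 9)[y + 3] != 2*m + w - 4 && (w < 5 ==> vec[pos + 2] == -6)
Before data[w] := y + 3*pos: store(store(data, w, 3*pos + y), m, w + 9)[y + 3] != 2*m + w - 4 && (w < 5 ==> vec[pos + 2] == -6)
Answer: WP = store(store(data, w, 3*pos + y), m, w + 9)[y + 3] != 2*m + w - 4 && (w < 5 ==> vec[pos + 2] == -6)


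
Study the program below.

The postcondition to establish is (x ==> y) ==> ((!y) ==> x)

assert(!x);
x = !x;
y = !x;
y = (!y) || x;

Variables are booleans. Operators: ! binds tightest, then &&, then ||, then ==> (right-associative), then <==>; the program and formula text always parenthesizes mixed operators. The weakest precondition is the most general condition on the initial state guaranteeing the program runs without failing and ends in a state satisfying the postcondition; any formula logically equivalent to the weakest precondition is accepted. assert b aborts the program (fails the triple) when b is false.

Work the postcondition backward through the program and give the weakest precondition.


Working backward. After the program, (x ==> y) ==> ((!y) ==> x) must hold.
Before y := (!y) || x: (x ==> ((!y) || x)) ==> ((!((!y) || x)) ==> x)
Before y := !x: (!x) ==> x
Before x := !x: x ==> (!x)
Before assert !x: (!x) && (x ==> (!x))
Answer: WP = (!x) && (x ==> (!x))


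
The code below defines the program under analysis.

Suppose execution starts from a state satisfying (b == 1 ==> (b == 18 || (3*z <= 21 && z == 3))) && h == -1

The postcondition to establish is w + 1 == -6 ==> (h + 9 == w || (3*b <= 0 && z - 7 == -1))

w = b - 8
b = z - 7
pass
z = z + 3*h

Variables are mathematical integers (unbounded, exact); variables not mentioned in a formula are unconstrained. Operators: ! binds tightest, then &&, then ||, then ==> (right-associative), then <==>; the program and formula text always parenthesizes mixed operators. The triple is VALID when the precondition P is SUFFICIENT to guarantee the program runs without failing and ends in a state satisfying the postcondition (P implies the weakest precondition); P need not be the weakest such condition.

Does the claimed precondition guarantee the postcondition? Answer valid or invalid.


Working backward. After the program, the postcondition w + 1 == -6 ==> (h + 9 == w || (3*b <= 0 && z - 7 == -1)) must hold; in canonical form it is w == -7 ==> (h == w - 9 || (3*b <= 0 && z == 6)).
Before z := z + 3*h: w == -7 ==> (h == w - 9 || (3*b <= 0 && 3*h + z == 6))
Before skip: w == -7 ==> (h == w - 9 || (3*b <= 0 && 3*h + z == 6))
Before b := z - 7: w == -7 ==> (h == w - 9 || (3*z <= 21 && 3*h + z == 6))
Before w := b - 8: b == 1 ==> (h == b - 17 || (3*z <= 21 && 3*h + z == 6))
The weakest precondition is b == 1 ==> (h == b - 17 || (3*z <= 21 && 3*h + z == 6)).
Check whether (b == 1 ==> (b == 18 || (3*z <= 21 && z == 3))) && h == -1 implies it.
Countermodel: at the initial state b = 1, h = -1, z = 3, the precondition holds but the weakest precondition fails.
Answer: invalid


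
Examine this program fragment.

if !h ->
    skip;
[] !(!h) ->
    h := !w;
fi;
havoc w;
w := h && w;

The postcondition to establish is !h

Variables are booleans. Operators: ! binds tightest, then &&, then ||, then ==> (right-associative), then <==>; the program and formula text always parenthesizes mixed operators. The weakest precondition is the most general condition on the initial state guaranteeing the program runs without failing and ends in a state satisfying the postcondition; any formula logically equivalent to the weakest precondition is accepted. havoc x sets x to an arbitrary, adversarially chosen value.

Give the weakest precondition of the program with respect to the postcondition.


Working backward. After the program, !h must hold.
Before w := h && w: !h
Before havoc w: !h
Then branch requires !h; else branch requires w.
Before the if: h ==> w
Answer: WP = h ==> w


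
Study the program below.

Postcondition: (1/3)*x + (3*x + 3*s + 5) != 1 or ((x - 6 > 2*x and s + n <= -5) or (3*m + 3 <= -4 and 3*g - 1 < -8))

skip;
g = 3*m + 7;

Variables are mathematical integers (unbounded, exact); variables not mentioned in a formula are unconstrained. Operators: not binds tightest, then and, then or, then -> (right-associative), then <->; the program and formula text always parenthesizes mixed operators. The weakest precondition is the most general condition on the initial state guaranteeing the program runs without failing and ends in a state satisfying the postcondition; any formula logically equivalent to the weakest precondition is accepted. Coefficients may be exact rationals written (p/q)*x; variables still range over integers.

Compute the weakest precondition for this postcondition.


Working backward. After the program, the postcondition (1/3)*x + (3*x + 3*s + 5) != 1 or ((x - 6 > 2*x and s + n <= -5) or (3*m + 3 <= -4 and 3*g - 1 < -8)) must hold; in canonical form it is 3*s + (10/3)*x != -4 or (x < -6 and n + s <= -5) or (3*m <= -7 and 3*g < -7).
Before g := 3*m + 7: 3*s + (10/3)*x != -4 or (x < -6 and n + s <= -5) or (3*m <= -7 and 9*m < -28)
Before skip: 3*s + (10/3)*x != -4 or (x < -6 and n + s <= -5) or (3*m <= -7 and 9*m < -28)
Answer: WP = 3*s + (10/3)*x != -4 or (x < -6 and n + s <= -5) or (3*m <= -7 and 9*m < -28)


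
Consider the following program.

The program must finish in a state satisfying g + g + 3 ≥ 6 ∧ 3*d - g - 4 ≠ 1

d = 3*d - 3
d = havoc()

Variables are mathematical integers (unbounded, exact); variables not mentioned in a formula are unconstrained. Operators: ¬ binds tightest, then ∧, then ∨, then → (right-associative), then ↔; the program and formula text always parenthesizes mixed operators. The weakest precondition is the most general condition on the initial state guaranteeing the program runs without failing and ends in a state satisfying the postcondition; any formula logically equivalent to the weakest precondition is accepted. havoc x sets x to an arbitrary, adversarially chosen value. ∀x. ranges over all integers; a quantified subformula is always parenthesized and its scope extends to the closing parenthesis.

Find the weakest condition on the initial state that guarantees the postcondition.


Working backward. After the program, the postcondition g + g + 3 ≥ 6 ∧ 3*d - g - 4 ≠ 1 must hold; in canonical form it is 2*g ≥ 3 ∧ 3*d ≠ g + 5.
Before havoc d: ∀d_1. (2*g ≥ 3 ∧ 3*d_1 ≠ g + 5)
Before d := 3*d - 3: ∀d_1. (2*g ≥ 3 ∧ 3*d_1 ≠ g + 5)
Answer: WP = ∀d_1. (2*g ≥ 3 ∧ 3*d_1 ≠ g + 5)


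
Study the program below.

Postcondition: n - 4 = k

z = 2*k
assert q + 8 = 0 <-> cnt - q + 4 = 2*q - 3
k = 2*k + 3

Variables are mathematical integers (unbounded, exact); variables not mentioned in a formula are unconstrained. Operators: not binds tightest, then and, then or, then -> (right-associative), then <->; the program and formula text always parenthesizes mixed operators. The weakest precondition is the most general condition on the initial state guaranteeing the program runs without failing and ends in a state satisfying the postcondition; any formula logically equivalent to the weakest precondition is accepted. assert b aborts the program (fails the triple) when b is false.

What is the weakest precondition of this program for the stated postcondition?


Working backward. After the program, the postcondition n - 4 = k must hold; in canonical form it is n = k + 4.
Before k := 2*k + 3: n = 2*k + 7
Before assert q + 8 = 0 <-> cnt - q + 4 = 2*q - 3: (q = -8 <-> cnt = 3*q - 7) and n = 2*k + 7
Before z := 2*k: (q = -8 <-> cnt = 3*q - 7) and n = 2*k + 7
Answer: WP = (q = -8 <-> cnt = 3*q - 7) and n = 2*k + 7


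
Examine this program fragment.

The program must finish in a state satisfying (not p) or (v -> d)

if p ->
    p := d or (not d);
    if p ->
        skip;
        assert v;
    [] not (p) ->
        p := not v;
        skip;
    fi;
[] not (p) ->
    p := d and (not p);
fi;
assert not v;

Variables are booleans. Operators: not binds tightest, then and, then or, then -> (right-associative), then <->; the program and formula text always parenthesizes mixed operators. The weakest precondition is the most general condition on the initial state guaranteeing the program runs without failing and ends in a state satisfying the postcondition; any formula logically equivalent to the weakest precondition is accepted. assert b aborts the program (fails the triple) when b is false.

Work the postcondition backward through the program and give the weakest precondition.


Working backward. After the program, (not p) or (v -> d) must hold.
Before assert not v: (not v) and ((not p) or (v -> d))
Then branch requires false; else branch requires (not v) and ((not (d and (not p))) or (v -> d)).
Before the if: (not p) and ((not p) -> ((not v) and ((not (d and (not p))) or (v -> d))))
Answer: WP = (not p) and ((not p) -> ((not v) and ((not (d and (not p))) or (v -> d))))


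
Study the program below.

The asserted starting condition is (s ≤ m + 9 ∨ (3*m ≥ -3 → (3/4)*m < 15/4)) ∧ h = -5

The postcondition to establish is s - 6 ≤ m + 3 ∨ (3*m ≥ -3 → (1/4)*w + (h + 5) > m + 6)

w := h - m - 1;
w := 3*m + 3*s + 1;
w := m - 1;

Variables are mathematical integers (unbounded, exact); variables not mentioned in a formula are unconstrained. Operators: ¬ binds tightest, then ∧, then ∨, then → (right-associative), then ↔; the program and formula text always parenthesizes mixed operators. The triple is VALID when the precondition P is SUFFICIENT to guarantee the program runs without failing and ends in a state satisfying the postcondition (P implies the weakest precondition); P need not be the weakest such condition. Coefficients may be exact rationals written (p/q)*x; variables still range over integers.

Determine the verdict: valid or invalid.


Working backward. After the program, the postcondition s - 6 ≤ m + 3 ∨ (3*m ≥ -3 → (1/4)*w + (h + 5) > m + 6) must hold; in canonical form it is s ≤ m + 9 ∨ (3*m ≥ -3 → h + (1/4)*w > m + 1).
Before w := m - 1: s ≤ m + 9 ∨ (3*m ≥ -3 → h > (3/4)*m + 5/4)
Before w := 3*m + 3*s + 1: s ≤ m + 9 ∨ (3*m ≥ -3 → h > (3/4)*m + 5/4)
Before w := h - m - 1: s ≤ m + 9 ∨ (3*m ≥ -3 → h > (3/4)*m + 5/4)
The weakest precondition is s ≤ m + 9 ∨ (3*m ≥ -3 → h > (3/4)*m + 5/4).
Check whether (s ≤ m + 9 ∨ (3*m ≥ -3 → (3/4)*m < 15/4)) ∧ h = -5 implies it.
Countermodel: at the initial state h = -5, m = -1, s = 9, the precondition holds but the weakest precondition fails.
Answer: invalid


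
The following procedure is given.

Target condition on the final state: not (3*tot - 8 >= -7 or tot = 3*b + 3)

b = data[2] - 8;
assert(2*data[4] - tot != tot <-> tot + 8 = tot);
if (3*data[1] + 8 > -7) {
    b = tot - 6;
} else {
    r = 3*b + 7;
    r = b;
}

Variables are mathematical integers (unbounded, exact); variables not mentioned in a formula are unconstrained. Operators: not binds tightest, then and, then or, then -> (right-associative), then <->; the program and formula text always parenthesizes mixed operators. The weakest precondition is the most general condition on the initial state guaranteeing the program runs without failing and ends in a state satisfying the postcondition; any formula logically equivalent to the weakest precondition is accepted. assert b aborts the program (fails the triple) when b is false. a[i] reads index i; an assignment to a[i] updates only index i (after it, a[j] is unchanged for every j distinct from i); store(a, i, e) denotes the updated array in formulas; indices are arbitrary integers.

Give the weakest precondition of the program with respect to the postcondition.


Working backward. After the program, the postcondition not (3*tot - 8 >= -7 or tot = 3*b + 3) must hold; in canonical form it is not (3*tot >= 1 or tot = 3*b + 3).
Then branch requires not (3*tot >= 1 or 2*tot = 15); else branch requires not (3*tot >= 1 or tot = 3*b + 3).
Before the if: (3*data[1] > -15 -> (not (3*tot >= 1 or 2*tot = 15))) and ((not (3*data[1] > -15)) -> (not (3*tot >= 1 or tot = 3*b + 3)))
Before assert 2*data[4] - tot != tot <-> tot + 8 = tot: (not (2*data[4] != 2*tot)) and (3*data[1] > -15 -> (not (3*tot >= 1 or 2*tot = 15))) and ((not (3*data[1] > -15)) -> (not (3*tot >= 1 or tot = 3*b + 3)))
Before b := data[2] - 8: (not (2*data[4] != 2*tot)) and (3*data[1] > -15 -> (not (3*tot >= 1 or 2*tot = 15))) and ((not (3*data[1] > -15)) -> (not (3*tot >= 1 or tot = 3*data[2] - 21)))
Answer: WP = (not (2*data[4] != 2*tot)) and (3*data[1] > -15 -> (not (3*tot >= 1 or 2*tot = 15))) and ((not (3*data[1] > -15)) -> (not (3*tot >= 1 or tot = 3*data[2] - 21)))


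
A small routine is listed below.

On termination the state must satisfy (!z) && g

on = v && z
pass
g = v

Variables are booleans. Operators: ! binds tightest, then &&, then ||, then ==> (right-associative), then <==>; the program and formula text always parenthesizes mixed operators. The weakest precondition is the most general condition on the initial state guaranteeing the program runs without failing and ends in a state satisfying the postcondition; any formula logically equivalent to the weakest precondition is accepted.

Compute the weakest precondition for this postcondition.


Working backward. After the program, (!z) && g must hold.
Before g := v: (!z) && v
Before skip: (!z) && v
Before on := v && z: (!z) && v
Answer: WP = (!z) && v


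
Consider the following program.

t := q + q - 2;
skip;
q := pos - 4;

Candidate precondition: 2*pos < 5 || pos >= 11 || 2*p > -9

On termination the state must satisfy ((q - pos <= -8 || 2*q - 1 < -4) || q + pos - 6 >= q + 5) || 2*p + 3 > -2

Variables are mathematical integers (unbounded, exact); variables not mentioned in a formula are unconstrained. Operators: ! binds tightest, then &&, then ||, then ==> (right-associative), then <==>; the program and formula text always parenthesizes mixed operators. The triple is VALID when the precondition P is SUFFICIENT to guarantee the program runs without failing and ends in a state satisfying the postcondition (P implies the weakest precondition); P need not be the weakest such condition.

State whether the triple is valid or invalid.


Working backward. After the program, the postcondition ((q - pos <= -8 || 2*q - 1 < -4) || q + pos - 6 >= q + 5) || 2*p + 3 > -2 must hold; in canonical form it is q <= pos - 8 || 2*q < -3 || pos >= 11 || 2*p > -5.
Before q := pos - 4: 2*pos < 5 || pos >= 11 || 2*p > -5
Before skip: 2*pos < 5 || pos >= 11 || 2*p > -5
Before t := q + q - 2: 2*pos < 5 || pos >= 11 || 2*p > -5
The weakest precondition is 2*pos < 5 || pos >= 11 || 2*p > -5.
Check whether 2*pos < 5 || pos >= 11 || 2*p > -9 implies it.
Countermodel: at the initial state p = -3, pos = 3, the precondition holds but the weakest precondition fails.
Answer: invalid


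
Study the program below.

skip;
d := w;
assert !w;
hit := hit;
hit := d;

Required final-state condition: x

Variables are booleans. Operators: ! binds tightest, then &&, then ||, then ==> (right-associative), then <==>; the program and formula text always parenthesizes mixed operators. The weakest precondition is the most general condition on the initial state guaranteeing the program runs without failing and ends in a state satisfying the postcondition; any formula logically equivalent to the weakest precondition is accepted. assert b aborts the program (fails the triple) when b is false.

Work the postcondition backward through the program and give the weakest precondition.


Working backward. After the program, x must hold.
Before hit := d: x
Before hit := hit: x
Before assert !w: (!w) && x
Before d := w: (!w) && x
Before skip: (!w) && x
Answer: WP = (!w) && x


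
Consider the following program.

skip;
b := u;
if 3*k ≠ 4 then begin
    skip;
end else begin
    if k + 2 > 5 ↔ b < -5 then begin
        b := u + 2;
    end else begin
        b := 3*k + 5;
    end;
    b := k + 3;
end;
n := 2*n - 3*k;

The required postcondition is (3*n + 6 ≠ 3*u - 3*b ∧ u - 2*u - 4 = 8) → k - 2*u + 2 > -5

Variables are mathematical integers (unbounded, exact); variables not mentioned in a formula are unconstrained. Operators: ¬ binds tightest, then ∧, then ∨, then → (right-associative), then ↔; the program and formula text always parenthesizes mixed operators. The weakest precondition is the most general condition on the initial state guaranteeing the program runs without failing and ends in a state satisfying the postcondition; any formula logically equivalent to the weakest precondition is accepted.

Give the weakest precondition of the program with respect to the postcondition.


Working backward. After the program, the postcondition (3*n + 6 ≠ 3*u - 3*b ∧ u - 2*u - 4 = 8) → k - 2*u + 2 > -5 must hold; in canonical form it is (3*b + 3*n ≠ 3*u - 6 ∧ u = -12) → k > 2*u - 7.
Before n := 2*n - 3*k: (3*b + 6*n ≠ 9*k + 3*u - 6 ∧ u = -12) → k > 2*u - 7
Then branch requires (3*b + 6*n ≠ 9*k + 3*u - 6 ∧ u = -12) → k > 2*u - 7; else branch requires ((k > 3 ↔ b < -5) → ((6*n ≠ 6*k + 3*u - 15 ∧ u = -12) → k > 2*u - 7)) ∧ ((¬(k > 3 ↔ b < -5)) → ((6*n ≠ 6*k + 3*u - 15 ∧ u = -12) → k > 2*u - 7)).
Before the if: (3*k ≠ 4 → ((3*b + 6*n ≠ 9*k + 3*u - 6 ∧ u = -12) → k > 2*u - 7)) ∧ ((¬(3*k ≠ 4)) → (((k > 3 ↔ b < -5) → ((6*n ≠ 6*k + 3*u - 15 ∧ u = -12) → k > 2*u - 7)) ∧ ((¬(k > 3 ↔ b < -5)) → ((6*n ≠ 6*k + 3*u - 15 ∧ u = -12) → k > 2*u - 7))))
Before b := u: (3*k ≠ 4 → ((6*n ≠ 9*k - 6 ∧ u = -12) → k > 2*u - 7)) ∧ ((¬(3*k ≠ 4)) → (((k > 3 ↔ u < -5) → ((6*n ≠ 6*k + 3*u - 15 ∧ u = -12) → k > 2*u - 7)) ∧ ((¬(k > 3 ↔ u < -5)) → ((6*n ≠ 6*k + 3*u - 15 ∧ u = -12) → k > 2*u - 7))))
Before skip: (3*k ≠ 4 → ((6*n ≠ 9*k - 6 ∧ u = -12) → k > 2*u - 7)) ∧ ((¬(3*k ≠ 4)) → (((k > 3 ↔ u < -5) → ((6*n ≠ 6*k + 3*u - 15 ∧ u = -12) → k > 2*u - 7)) ∧ ((¬(k > 3 ↔ u < -5)) → ((6*n ≠ 6*k + 3*u - 15 ∧ u = -12) → k > 2*u - 7))))
Answer: WP = (3*k ≠ 4 → ((6*n ≠ 9*k - 6 ∧ u = -12) → k > 2*u - 7)) ∧ ((¬(3*k ≠ 4)) → (((k > 3 ↔ u < -5) → ((6*n ≠ 6*k + 3*u - 15 ∧ u = -12) → k > 2*u - 7)) ∧ ((¬(k > 3 ↔ u < -5)) → ((6*n ≠ 6*k + 3*u - 15 ∧ u = -12) → k > 2*u - 7))))


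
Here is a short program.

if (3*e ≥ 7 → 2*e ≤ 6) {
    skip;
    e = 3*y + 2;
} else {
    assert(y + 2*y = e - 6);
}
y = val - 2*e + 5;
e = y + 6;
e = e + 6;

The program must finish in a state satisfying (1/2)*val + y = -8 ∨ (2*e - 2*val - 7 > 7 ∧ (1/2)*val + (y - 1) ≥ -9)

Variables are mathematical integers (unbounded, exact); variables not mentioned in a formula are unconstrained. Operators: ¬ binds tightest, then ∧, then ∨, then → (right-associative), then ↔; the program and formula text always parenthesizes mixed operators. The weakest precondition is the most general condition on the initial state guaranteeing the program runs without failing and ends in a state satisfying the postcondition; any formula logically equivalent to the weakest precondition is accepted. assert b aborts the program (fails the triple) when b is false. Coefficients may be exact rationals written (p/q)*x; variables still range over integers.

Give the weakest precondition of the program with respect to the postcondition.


Working backward. After the program, the postcondition (1/2)*val + y = -8 ∨ (2*e - 2*val - 7 > 7 ∧ (1/2)*val + (y - 1) ≥ -9) must hold; in canonical form it is (1/2)*val + y = -8 ∨ (2*e > 2*val + 14 ∧ (1/2)*val + y ≥ -8).
Before e := e + 6: (1/2)*val + y = -8 ∨ (2*e > 2*val + 2 ∧ (1/2)*val + y ≥ -8)
Before e := y + 6: (1/2)*val + y = -8 ∨ (2*y > 2*val - 10 ∧ (1/2)*val + y ≥ -8)
Before y := val - 2*e + 5: (3/2)*val = 2*e - 13 ∨ (4*e < 20 ∧ (3/2)*val ≥ 2*e - 13)
Then branch requires (3/2)*val = 6*y - 9 ∨ (12*y < 12 ∧ (3/2)*val ≥ 6*y - 9); else branch requires 3*y = e - 6 ∧ ((3/2)*val = 2*e - 13 ∨ (4*e < 20 ∧ (3/2)*val ≥ 2*e - 13)).
Before the if: ((3*e ≥ 7 → 2*e ≤ 6) → ((3/2)*val = 6*y - 9 ∨ (12*y < 12 ∧ (3/2)*val ≥ 6*y - 9))) ∧ ((¬(3*e ≥ 7 → 2*e ≤ 6)) → (3*y = e - 6 ∧ ((3/2)*val = 2*e - 13 ∨ (4*e < 20 ∧ (3/2)*val ≥ 2*e - 13))))
Answer: WP = ((3*e ≥ 7 → 2*e ≤ 6) → ((3/2)*val = 6*y - 9 ∨ (12*y < 12 ∧ (3/2)*val ≥ 6*y - 9))) ∧ ((¬(3*e ≥ 7 → 2*e ≤ 6)) → (3*y = e - 6 ∧ ((3/2)*val = 2*e - 13 ∨ (4*e < 20 ∧ (3/2)*val ≥ 2*e - 13))))


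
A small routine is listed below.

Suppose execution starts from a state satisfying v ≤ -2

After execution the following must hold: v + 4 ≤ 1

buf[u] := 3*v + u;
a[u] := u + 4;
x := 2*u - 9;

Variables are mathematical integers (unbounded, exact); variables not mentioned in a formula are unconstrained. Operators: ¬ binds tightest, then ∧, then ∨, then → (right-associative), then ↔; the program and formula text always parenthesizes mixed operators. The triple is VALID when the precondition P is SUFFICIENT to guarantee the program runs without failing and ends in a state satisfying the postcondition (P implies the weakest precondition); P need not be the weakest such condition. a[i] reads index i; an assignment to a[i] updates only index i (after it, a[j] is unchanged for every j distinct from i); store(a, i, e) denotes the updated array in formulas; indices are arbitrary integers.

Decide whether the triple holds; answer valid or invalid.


Working backward. After the program, the postcondition v + 4 ≤ 1 must hold; in canonical form it is v ≤ -3.
Before x := 2*u - 9: v ≤ -3
Before a[u] := u + 4: v ≤ -3
Before buf[u] := 3*v + u: v ≤ -3
The weakest precondition is v ≤ -3.
Check whether v ≤ -2 implies it.
Countermodel: at the initial state v = -2, the precondition holds but the weakest precondition fails.
Answer: invalid


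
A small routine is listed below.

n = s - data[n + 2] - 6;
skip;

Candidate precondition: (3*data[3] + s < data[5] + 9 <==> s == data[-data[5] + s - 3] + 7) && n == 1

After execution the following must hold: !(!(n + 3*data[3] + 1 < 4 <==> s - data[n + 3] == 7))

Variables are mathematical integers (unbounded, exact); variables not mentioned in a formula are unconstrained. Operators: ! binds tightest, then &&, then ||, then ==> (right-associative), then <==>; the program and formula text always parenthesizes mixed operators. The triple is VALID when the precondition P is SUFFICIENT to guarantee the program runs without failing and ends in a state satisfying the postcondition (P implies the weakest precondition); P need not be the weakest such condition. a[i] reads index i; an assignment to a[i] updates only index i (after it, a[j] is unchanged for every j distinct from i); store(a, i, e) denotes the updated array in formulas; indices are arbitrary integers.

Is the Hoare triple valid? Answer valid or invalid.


Working backward. After the program, the postcondition !(!(n + 3*data[3] + 1 < 4 <==> s - data[n + 3] == 7)) must hold; in canonical form it is 3*data[3] + n < 3 <==> s == data[n + 3] + 7.
Before skip: 3*data[3] + n < 3 <==> s == data[n + 3] + 7
Before n := s - data[n + 2] - 6: 3*data[3] + s < data[n + 2] + 9 <==> s == data[-data[n + 2] + s - 3] + 7
The weakest precondition is 3*data[3] + s < data[n + 2] + 9 <==> s == data[-data[n + 2] + s - 3] + 7.
Check whether (3*data[3] + s < data[5] + 9 <==> s == data[-data[5] + s - 3] + 7) && n == 1 implies it.
Countermodel: at the initial state data = {[-3] = -8, [3] = 0, [5] = -9, [6] = 6516, elsewhere -8}, n = 1, s = 0, the precondition holds but the weakest precondition fails.
Answer: invalid


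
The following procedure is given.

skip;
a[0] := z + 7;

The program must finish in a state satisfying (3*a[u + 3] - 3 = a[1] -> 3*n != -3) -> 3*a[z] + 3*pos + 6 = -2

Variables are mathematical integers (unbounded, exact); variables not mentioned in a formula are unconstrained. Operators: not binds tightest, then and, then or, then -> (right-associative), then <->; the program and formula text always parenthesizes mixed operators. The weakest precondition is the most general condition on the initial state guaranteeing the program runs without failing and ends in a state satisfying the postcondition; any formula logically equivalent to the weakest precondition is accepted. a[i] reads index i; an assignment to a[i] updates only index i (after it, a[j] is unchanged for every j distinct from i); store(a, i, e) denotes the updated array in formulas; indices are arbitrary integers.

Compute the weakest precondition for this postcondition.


Working backward. After the program, the postcondition (3*a[u + 3] - 3 = a[1] -> 3*n != -3) -> 3*a[z] + 3*pos + 6 = -2 must hold; in canonical form it is (3*a[u + 3] = a[1] + 3 -> 3*n != -3) -> 3*a[z] + 3*pos = -8.
Before a[0] := z + 7: (3*store(a, 0, z + 7)[u + 3] = a[1] + 3 -> 3*n != -3) -> 3*store(a, 0, z + 7)[z] + 3*pos = -8
Before skip: (3*store(a, 0, z + 7)[u + 3] = a[1] + 3 -> 3*n != -3) -> 3*store(a, 0, z + 7)[z] + 3*pos = -8
Answer: WP = (3*store(a, 0, z + 7)[u + 3] = a[1] + 3 -> 3*n != -3) -> 3*store(a, 0, z + 7)[z] + 3*pos = -8


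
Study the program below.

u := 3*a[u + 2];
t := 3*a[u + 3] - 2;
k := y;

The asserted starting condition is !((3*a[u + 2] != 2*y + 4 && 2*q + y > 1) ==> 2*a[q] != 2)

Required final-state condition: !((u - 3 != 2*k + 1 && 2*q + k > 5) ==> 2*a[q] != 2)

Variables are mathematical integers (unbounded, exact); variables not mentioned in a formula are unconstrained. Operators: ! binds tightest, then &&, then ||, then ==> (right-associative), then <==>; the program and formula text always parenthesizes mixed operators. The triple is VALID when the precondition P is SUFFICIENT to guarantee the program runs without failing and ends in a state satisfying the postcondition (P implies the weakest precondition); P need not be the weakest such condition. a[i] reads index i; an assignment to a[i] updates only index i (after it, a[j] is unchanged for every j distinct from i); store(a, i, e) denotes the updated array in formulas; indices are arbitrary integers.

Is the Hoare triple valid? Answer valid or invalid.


Working backward. After the program, the postcondition !((u - 3 != 2*k + 1 && 2*q + k > 5) ==> 2*a[q] != 2) must hold; in canonical form it is !((u != 2*k + 4 && k + 2*q > 5) ==> 2*a[q] != 2).
Before k := y: !((u != 2*y + 4 && 2*q + y > 5) ==> 2*a[q] != 2)
Before t := 3*a[u + 3] - 2: !((u != 2*y + 4 && 2*q + y > 5) ==> 2*a[q] != 2)
Before u := 3*a[u + 2]: !((3*a[u + 2] != 2*y + 4 && 2*q + y > 5) ==> 2*a[q] != 2)
The weakest precondition is !((3*a[u + 2] != 2*y + 4 && 2*q + y > 5) ==> 2*a[q] != 2).
Check whether !((3*a[u + 2] != 2*y + 4 && 2*q + y > 1) ==> 2*a[q] != 2) implies it.
Countermodel: at the initial state a = {[-15214] = 1, [6] = 0, elsewhere 1}, q = -15214, u = 4, y = 30430, the precondition holds but the weakest precondition fails.
Answer: invalid
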